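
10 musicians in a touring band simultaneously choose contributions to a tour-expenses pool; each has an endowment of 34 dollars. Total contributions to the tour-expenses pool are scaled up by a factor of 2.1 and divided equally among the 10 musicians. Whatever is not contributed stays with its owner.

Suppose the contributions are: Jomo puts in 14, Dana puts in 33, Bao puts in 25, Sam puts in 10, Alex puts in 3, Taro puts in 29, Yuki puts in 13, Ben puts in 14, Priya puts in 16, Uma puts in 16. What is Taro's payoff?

41.33 dollars

Total contributed: 14 + 33 + 25 + 10 + 3 + 29 + 13 + 14 + 16 + 16 = 173.
Each receives 2.1 × 173 / 10 = 36.33 from the tour-expenses pool.
Taro keeps 34 − 29 = 5, so Taro's payoff is 5 + 36.33 = 41.33.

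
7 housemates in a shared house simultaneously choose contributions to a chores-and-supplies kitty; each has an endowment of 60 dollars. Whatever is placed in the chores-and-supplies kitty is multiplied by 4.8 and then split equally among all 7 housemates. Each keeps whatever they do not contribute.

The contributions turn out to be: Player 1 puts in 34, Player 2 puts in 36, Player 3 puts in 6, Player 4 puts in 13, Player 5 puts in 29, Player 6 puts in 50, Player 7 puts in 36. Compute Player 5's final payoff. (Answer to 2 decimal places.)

170.89 dollars

Total contributed: 34 + 36 + 6 + 13 + 29 + 50 + 36 = 204.
Each receives 4.8 × 204 / 7 = 139.89 from the chores-and-supplies kitty.
Player 5 keeps 60 − 29 = 31, so Player 5's payoff is 31 + 139.89 = 170.89.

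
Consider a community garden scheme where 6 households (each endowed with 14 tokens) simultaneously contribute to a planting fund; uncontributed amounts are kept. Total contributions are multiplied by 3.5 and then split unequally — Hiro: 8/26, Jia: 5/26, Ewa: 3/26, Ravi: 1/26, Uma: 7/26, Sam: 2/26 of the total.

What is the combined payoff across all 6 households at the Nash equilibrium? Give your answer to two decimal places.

119.00 tokens

Player j's private return per contributed unit is 3.5 × (j's share). Contributing is weakly dominant for j when that share is at least 1/3.5 = 0.2857, and contributing 0 is dominant otherwise.
Hiro alone (share 8/26) is above the threshold, contributing 14; the remaining 5 contribute 0. Total contributed: 14.
The planting fund pays out 3.5 × 14 = 49.00 in total (split across the unequal shares, but the aggregate is all that matters for the group sum).
The 5 free-riders keep 14 each, adding 70. Group total = 70 + 49.00 = 119.00.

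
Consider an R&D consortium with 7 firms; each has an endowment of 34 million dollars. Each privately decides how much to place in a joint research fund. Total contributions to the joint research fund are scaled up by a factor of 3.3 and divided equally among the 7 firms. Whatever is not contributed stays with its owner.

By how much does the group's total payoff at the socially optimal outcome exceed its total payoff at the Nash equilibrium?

547.40 million dollars

Each contributed unit returns 3.3/7 = 0.4714 to its contributor — below 1 — so contributing 0 is dominant for every player. At the Nash equilibrium everyone keeps their 34, and the group total is 7 × 34 = 238.
Each contributed unit returns 3.300 to the group as a whole (0.4714 to each of 7 players), which exceeds 1, so the social optimum is full contribution: group total = 3.300 × 238 = 785.40.
Efficiency loss = 785.40 − 238 = 547.40.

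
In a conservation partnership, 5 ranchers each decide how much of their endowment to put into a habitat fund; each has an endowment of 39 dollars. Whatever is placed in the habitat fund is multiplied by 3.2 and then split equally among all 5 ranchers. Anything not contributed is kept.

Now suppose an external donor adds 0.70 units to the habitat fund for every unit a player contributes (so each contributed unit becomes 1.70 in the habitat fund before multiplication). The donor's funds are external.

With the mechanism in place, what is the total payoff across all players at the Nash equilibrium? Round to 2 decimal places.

Under the mechanism each unit contributed yields 3.2 × 1.70 / 5 = 1.0880 back to its contributor per unit of net cost, which exceeds 1, making full contribution the dominant choice for everyone.
So the Nash equilibrium is full contribution by all 5; the group earns 3.2 × 1.70 × 195 = 1060.80.

1060.80 dollars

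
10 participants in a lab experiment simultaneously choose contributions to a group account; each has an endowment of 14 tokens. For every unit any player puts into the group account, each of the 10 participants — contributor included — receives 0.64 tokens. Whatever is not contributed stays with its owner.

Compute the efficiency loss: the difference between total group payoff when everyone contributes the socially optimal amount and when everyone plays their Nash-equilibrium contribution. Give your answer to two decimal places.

The private return per contributed unit is 0.64 < 1, so contributing 0 is dominant for every player. At the Nash equilibrium everyone keeps their 14, and the group total is 10 × 14 = 140.
Each contributed unit returns 6.400 to the group as a whole (0.64 to each of 10 players), which exceeds 1, so the social optimum is full contribution: group total = 6.400 × 140 = 896.00.
Efficiency loss = 896.00 − 140 = 756.00.

756.00 tokens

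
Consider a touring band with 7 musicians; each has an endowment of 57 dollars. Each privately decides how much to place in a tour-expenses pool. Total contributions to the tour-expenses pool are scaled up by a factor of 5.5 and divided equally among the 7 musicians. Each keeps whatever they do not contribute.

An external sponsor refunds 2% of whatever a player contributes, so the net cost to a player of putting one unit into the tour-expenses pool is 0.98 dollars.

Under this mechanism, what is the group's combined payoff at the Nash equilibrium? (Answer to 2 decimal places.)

399.00 dollars

With the mechanism, a contributed unit returns (5.5/7) / 0.98 = 0.8017 per unit of net cost — still below 1 — so contributing 0 remains dominant for every player.
At the Nash equilibrium no one contributes; group total payoff = 7 × 57 = 399.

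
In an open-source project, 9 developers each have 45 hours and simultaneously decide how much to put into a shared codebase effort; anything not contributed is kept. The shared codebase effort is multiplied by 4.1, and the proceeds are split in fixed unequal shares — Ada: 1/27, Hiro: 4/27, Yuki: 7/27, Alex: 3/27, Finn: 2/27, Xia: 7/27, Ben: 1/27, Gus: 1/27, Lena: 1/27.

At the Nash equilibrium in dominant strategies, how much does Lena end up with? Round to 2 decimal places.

58.67 hours

A player with share s gets back 4.1·s per unit contributed, so full contribution is dominant for anyone with s > 1/4.1 = 0.2439 and zero contribution is dominant for anyone below.
Yuki and Xia are above the threshold, contributing 45 each; the remaining 7 contribute 0. Total contributed: 90.
Lena keeps 45 and receives 4.1 × 90 × 1/27 = 13.67 from the shared codebase effort, for a payoff of 58.67.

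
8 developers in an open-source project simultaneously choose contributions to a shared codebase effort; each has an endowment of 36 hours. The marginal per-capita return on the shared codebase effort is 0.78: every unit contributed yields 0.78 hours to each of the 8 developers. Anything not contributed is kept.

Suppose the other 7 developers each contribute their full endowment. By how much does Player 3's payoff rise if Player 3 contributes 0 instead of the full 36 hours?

Switching from a contribution of 36 to 0 lets Player 3 keep an extra 36 hours, but lowers the shared codebase effort by 36, which costs Player 3 their own share of that drop: 0.78 × 36 = 28.08.
Net gain = 36 − 28.08 = 7.92. The private return per contributed unit (0.78) is below 1, so free-riding is indeed the best response regardless of what the others do.

7.92 hours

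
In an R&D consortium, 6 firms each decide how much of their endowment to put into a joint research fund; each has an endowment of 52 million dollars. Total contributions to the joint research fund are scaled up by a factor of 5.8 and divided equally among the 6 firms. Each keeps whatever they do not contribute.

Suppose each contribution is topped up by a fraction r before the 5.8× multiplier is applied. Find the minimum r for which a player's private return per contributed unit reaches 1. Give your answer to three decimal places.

0.034

With matching at rate r, one contributed unit becomes (1 + r) in the joint research fund and returns 5.8 × (1 + r) / 6 to the contributor.
Setting this equal to 1: 1 + r = 6/5.8 = 1.0345.
So the minimum matching rate is r = 1.0345 − 1 = 0.034.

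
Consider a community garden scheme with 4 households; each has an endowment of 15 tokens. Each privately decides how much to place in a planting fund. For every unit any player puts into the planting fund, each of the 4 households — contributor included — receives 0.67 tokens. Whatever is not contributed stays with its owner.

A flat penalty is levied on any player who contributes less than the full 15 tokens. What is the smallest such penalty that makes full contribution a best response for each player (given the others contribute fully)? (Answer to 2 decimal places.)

4.95 tokens

Given the others contribute fully, the best deviation is to contribute 0 (any partial contribution still incurs the fine and gives up units whose private return 0.67 is below 1).
Deviating from 15 to 0 saves 15 tokens but forfeits the deviator's share of the drop in the planting fund: 0.67 × 15 = 10.05.
So the deviation gain is 15 − 10.05 = 4.95, and the fine must be at least 4.95 tokens to wipe it out.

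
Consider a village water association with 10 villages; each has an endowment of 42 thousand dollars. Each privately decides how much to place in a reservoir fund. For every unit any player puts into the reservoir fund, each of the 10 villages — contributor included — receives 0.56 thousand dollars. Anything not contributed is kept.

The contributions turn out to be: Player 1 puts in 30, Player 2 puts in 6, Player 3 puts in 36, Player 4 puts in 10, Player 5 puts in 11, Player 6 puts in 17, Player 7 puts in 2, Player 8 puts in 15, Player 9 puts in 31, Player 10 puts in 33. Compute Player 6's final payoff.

Total contributed: 30 + 6 + 36 + 10 + 11 + 17 + 2 + 15 + 31 + 33 = 191.
Each receives 0.56 × 191 = 106.96 from the reservoir fund.
Player 6 keeps 42 − 17 = 25, so Player 6's payoff is 25 + 106.96 = 131.96.

131.96 thousand dollars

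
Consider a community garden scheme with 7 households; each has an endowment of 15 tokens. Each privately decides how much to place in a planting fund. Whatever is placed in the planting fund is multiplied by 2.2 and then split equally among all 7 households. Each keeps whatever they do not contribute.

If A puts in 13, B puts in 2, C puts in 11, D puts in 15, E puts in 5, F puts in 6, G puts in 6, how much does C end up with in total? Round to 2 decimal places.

22.23 tokens

Total contributed: 13 + 2 + 11 + 15 + 5 + 6 + 6 = 58.
Each receives 2.2 × 58 / 7 = 18.23 from the planting fund.
C keeps 15 − 11 = 4, so C's payoff is 4 + 18.23 = 22.23.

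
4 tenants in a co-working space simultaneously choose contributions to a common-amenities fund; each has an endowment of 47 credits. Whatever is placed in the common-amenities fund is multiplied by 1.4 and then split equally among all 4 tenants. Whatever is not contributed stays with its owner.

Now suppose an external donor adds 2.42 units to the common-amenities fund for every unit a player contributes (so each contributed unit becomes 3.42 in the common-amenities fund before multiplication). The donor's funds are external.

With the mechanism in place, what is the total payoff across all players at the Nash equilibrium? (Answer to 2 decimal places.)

The effective private return per unit is now 1.4 × 3.42 / 4 = 1.1970 > 1, so every player's dominant strategy flips to full contribution.
At the Nash equilibrium everyone contributes 47. Group total payoff = 1.4 × 3.42 × 188 = 900.14.

900.14 credits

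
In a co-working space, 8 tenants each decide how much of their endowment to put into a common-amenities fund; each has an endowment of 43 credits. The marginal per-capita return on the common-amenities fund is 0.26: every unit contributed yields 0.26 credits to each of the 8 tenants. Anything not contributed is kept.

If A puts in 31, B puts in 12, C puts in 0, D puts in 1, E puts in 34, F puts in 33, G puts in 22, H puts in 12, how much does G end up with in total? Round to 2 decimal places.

Total contributed: 31 + 12 + 0 + 1 + 34 + 33 + 22 + 12 = 145.
Each receives 0.26 × 145 = 37.70 from the common-amenities fund.
G keeps 43 − 22 = 21, so G's payoff is 21 + 37.70 = 58.70.

58.70 credits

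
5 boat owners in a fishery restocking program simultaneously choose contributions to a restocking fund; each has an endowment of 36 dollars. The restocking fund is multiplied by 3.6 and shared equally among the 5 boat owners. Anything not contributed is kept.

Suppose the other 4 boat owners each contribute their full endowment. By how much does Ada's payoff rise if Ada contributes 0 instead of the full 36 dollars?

10.08 dollars

Switching from a contribution of 36 to 0 lets Ada keep an extra 36 dollars, but lowers the restocking fund by 36, which costs Ada their own share of that drop: 3.6/5 × 36 = 25.92.
Net gain = 36 − 25.92 = 10.08. The private return per contributed unit (0.7200) is below 1, so free-riding is indeed the best response regardless of what the others do.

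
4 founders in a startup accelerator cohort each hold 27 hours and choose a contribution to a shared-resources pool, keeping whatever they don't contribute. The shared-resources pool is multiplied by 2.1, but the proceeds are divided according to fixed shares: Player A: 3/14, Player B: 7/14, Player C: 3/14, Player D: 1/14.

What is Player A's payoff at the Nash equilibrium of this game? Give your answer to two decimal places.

39.15 hours

A player with share s gets back 2.1·s per unit contributed, so full contribution is dominant for anyone with s > 1/2.1 = 0.4762 and zero contribution is dominant for anyone below.
The only share above 0.4762 is Player B's 7/14, contributing 27; the remaining 3 contribute 0. Total contributed: 27.
Player A keeps 27 and receives 2.1 × 27 × 3/14 = 12.15 from the shared-resources pool, for a payoff of 39.15.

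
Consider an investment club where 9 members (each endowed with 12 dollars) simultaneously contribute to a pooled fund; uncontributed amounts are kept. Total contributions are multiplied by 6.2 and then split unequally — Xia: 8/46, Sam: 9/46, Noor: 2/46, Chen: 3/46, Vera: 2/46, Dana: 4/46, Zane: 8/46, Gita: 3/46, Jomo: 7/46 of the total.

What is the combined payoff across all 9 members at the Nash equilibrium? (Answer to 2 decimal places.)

A player with share s gets back 6.2·s per unit contributed, so full contribution is dominant for anyone with s > 1/6.2 = 0.1613 and zero contribution is dominant for anyone below.
Xia, Sam and Zane clear that bar, contributing 12 each; the remaining 6 contribute 0. Total contributed: 36.
The pooled fund pays out 6.2 × 36 = 223.20 in total (split across the unequal shares, but the aggregate is all that matters for the group sum).
The 6 free-riders keep 12 each, adding 72. Group total = 72 + 223.20 = 295.20.

295.20 dollars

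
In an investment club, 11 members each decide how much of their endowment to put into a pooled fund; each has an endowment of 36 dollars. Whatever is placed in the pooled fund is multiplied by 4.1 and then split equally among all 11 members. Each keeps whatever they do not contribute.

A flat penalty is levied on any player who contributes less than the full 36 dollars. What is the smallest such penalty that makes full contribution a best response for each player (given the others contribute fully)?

Given the others contribute fully, the best deviation is to contribute 0 (any partial contribution still incurs the fine and gives up units whose private return 0.3727 is below 1).
Deviating from 36 to 0 saves 36 dollars but forfeits the deviator's share of the drop in the pooled fund: 4.1/11 × 36 = 13.42.
So the deviation gain is 36 − 13.42 = 22.58, and the fine must be at least 22.58 dollars to wipe it out.

22.58 dollars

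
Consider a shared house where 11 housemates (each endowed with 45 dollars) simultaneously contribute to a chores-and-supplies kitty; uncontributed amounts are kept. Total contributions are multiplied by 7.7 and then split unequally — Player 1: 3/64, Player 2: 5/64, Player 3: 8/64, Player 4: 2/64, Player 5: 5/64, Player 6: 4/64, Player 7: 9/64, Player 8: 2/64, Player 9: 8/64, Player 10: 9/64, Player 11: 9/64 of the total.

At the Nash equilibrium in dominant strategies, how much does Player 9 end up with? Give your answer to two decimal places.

A player with share s gets back 7.7·s per unit contributed, so full contribution is dominant for anyone with s > 1/7.7 = 0.1299 and zero contribution is dominant for anyone below.
Player 7, Player 10 and Player 11 are above the threshold, contributing 45 each; the remaining 8 contribute 0. Total contributed: 135.
Player 9 keeps 45 and receives 7.7 × 135 × 8/64 = 129.94 from the chores-and-supplies kitty, for a payoff of 174.94.

174.94 dollars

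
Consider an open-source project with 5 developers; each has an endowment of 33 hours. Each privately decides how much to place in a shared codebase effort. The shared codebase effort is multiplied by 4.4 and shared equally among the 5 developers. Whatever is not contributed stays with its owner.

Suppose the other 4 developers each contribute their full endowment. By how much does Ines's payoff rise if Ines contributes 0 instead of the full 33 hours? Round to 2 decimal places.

Switching from a contribution of 33 to 0 lets Ines keep an extra 33 hours, but lowers the shared codebase effort by 33, which costs Ines their own share of that drop: 4.4/5 × 33 = 29.04.
Net gain = 33 − 29.04 = 3.96. The private return per contributed unit (0.8800) is below 1, so free-riding is indeed the best response regardless of what the others do.

3.96 hours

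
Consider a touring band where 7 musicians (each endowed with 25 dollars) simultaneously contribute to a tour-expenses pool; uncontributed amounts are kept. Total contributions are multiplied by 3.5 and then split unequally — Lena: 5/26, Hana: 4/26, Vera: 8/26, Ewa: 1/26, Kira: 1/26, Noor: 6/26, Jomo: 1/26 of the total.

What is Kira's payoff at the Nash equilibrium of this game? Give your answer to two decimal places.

28.37 dollars

Player j's private return per contributed unit is 3.5 × (j's share). Contributing is weakly dominant for j when that share is at least 1/3.5 = 0.2857, and contributing 0 is dominant otherwise.
The only share above 0.2857 is Vera's 8/26, contributing 25; the remaining 6 contribute 0. Total contributed: 25.
Kira keeps 25 and receives 3.5 × 25 × 1/26 = 3.37 from the tour-expenses pool, for a payoff of 28.37.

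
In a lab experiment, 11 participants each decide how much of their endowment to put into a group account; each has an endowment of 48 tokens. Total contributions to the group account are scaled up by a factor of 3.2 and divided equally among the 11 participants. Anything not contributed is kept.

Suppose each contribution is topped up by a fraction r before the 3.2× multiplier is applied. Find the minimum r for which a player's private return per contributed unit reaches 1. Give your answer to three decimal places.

With matching at rate r, one contributed unit becomes (1 + r) in the group account and returns 3.2 × (1 + r) / 11 to the contributor.
Setting this equal to 1: 1 + r = 11/3.2 = 3.4375.
So the minimum matching rate is r = 3.4375 − 1 = 2.438.

2.438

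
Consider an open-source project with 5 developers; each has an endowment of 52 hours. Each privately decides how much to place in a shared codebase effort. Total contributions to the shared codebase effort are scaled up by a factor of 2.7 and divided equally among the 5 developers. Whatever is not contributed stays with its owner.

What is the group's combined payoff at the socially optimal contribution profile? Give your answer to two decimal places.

Each contributed unit returns 2.700 to the group as a whole (0.5400 to each of 5 players), which exceeds 1, so the social optimum is full contribution: group total = 2.700 × 260 = 702.00.

702.00 hours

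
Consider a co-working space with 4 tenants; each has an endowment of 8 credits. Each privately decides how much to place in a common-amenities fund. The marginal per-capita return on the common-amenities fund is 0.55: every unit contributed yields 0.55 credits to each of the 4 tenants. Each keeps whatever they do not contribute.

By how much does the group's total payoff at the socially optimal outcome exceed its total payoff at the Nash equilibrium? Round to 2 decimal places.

38.40 credits

The private return per contributed unit is 0.55 < 1, so contributing 0 is dominant for every player. At the Nash equilibrium everyone keeps their 8, and the group total is 4 × 8 = 32.
Each contributed unit returns 2.200 to the group as a whole (0.55 to each of 4 players), which exceeds 1, so the social optimum is full contribution: group total = 2.200 × 32 = 70.40.
Efficiency loss = 70.40 − 32 = 38.40.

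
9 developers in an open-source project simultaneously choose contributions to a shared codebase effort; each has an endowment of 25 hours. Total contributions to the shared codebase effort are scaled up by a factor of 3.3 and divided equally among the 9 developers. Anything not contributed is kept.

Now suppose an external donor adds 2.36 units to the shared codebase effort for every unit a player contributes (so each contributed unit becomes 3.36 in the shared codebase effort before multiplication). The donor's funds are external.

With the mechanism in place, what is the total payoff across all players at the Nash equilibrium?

With the mechanism, a contributed unit returns 3.3 × 3.36 / 9 = 1.2320 per unit of net cost to the contributor — now above 1 — so contributing fully is weakly dominant for every player.
At the Nash equilibrium everyone contributes 25. Group total payoff = 3.3 × 3.36 × 225 = 2494.80.

2494.80 hours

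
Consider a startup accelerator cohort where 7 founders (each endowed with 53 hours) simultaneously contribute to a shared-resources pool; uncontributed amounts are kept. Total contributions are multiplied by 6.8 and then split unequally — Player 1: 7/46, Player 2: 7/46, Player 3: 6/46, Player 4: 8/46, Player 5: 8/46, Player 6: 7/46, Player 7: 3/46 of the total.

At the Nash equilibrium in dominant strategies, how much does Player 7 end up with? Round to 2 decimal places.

170.52 hours

Player j's private return per contributed unit is 6.8 × (j's share). Contributing is weakly dominant for j when that share is at least 1/6.8 = 0.1471, and contributing 0 is dominant otherwise.
Player 1, Player 2, Player 4, Player 5 and Player 6 clear that bar, contributing 53 each; the remaining 2 contribute 0. Total contributed: 265.
Player 7 keeps 53 and receives 6.8 × 265 × 3/46 = 117.52 from the shared-resources pool, for a payoff of 170.52.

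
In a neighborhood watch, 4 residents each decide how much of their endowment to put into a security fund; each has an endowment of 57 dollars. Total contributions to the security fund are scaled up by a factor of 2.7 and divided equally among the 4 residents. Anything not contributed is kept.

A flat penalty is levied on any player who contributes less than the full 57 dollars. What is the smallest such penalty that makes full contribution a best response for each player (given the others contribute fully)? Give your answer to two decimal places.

18.53 dollars

Given the others contribute fully, the best deviation is to contribute 0 (any partial contribution still incurs the fine and gives up units whose private return 0.6750 is below 1).
Deviating from 57 to 0 saves 57 dollars but forfeits the deviator's share of the drop in the security fund: 2.7/4 × 57 = 38.47.
So the deviation gain is 57 − 38.47 = 18.53, and the fine must be at least 18.53 dollars to wipe it out.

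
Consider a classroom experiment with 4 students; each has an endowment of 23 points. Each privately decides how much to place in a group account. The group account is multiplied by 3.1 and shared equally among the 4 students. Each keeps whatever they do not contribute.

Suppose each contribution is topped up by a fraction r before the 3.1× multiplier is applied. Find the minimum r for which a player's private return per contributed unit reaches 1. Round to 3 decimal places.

With matching at rate r, one contributed unit becomes (1 + r) in the group account and returns 3.1 × (1 + r) / 4 to the contributor.
Setting this equal to 1: 1 + r = 4/3.1 = 1.2903.
So the minimum matching rate is r = 1.2903 − 1 = 0.290.

0.290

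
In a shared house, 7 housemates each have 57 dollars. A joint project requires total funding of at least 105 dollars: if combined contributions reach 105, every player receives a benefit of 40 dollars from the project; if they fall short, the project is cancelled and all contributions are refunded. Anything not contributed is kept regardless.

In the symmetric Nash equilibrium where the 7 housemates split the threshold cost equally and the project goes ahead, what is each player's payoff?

82 dollars

Equal share of the threshold: 105/7 = 15.
At this profile no one gains by cutting their contribution: any cut drops the total below 105, the project is cancelled, contributions are refunded, and the deviator ends with 57, which is less than 57 − 15 + 40 = 82. Contributing more than 15 just wastes the excess. So contributing exactly 15 is a best response.
Each player's payoff: 57 − 15 + 40 = 82.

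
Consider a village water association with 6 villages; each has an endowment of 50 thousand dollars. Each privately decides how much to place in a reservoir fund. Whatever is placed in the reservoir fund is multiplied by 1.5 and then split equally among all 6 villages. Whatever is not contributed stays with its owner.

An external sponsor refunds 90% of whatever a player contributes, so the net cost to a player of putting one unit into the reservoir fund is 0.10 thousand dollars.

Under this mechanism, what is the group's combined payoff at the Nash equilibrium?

720.00 thousand dollars

Under the mechanism each unit contributed yields (1.5/6) / 0.10 = 2.5000 back to its contributor per unit of net cost, which exceeds 1, making full contribution the dominant choice for everyone.
So the Nash equilibrium is full contribution by all 6; the group earns 6 × (50 × 0.90 + 1.5 × 50) = 720.00.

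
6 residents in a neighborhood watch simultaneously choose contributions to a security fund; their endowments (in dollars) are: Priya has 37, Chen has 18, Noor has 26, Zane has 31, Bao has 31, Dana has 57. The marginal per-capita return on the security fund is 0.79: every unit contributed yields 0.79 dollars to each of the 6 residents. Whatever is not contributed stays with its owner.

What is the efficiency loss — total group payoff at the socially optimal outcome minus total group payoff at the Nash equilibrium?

748.00 dollars

The private return per contributed unit is 0.79 < 1 for everyone, so the Nash equilibrium is zero contribution and the group total is Σ E_j = 37 + 18 + 26 + 31 + 31 + 57 = 200.
Each contributed unit returns 4.740 to the group, so the social optimum is full contribution by everyone: group total = 4.740 × 200 = 948.00.
Efficiency loss = (4.740 − 1) × 200 = 748.00.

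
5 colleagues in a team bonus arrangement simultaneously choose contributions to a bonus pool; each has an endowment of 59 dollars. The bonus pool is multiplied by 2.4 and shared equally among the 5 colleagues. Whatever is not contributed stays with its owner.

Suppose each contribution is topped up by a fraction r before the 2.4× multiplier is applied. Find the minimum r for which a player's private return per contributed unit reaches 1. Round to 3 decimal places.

With matching at rate r, one contributed unit becomes (1 + r) in the bonus pool and returns 2.4 × (1 + r) / 5 to the contributor.
Setting this equal to 1: 1 + r = 5/2.4 = 2.0833.
So the minimum matching rate is r = 2.0833 − 1 = 1.083.

1.083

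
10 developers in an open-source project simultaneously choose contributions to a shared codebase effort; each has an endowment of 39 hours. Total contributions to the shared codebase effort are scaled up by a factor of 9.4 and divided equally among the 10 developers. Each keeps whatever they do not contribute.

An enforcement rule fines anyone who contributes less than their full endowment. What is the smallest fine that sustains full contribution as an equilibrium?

Given the others contribute fully, the best deviation is to contribute 0 (any partial contribution still incurs the fine and gives up units whose private return 0.9400 is below 1).
Deviating from 39 to 0 saves 39 hours but forfeits the deviator's share of the drop in the shared codebase effort: 9.4/10 × 39 = 36.66.
So the deviation gain is 39 − 36.66 = 2.34, and the fine must be at least 2.34 hours to wipe it out.

2.34 hours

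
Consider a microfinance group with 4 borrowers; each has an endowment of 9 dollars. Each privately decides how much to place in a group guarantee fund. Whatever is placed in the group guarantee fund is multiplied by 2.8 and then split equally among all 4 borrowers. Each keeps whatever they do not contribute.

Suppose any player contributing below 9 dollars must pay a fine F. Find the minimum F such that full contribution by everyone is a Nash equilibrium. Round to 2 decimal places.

2.70 dollars

Given the others contribute fully, the best deviation is to contribute 0 (any partial contribution still incurs the fine and gives up units whose private return 0.7000 is below 1).
Deviating from 9 to 0 saves 9 dollars but forfeits the deviator's share of the drop in the group guarantee fund: 2.8/4 × 9 = 6.30.
So the deviation gain is 9 − 6.30 = 2.70, and the fine must be at least 2.70 dollars to wipe it out.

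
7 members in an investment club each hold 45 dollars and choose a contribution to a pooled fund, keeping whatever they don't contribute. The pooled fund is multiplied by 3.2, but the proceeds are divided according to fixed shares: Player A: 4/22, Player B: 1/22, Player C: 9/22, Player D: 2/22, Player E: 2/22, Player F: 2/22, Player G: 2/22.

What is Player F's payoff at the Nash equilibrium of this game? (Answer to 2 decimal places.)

For player j, contributing a unit is worthwhile iff 3.2 × (j's share) ≥ 1, i.e. iff j's share is at least 0.3125.
Only Player C (9/22) clears that bar, contributing 45; the remaining 6 contribute 0. Total contributed: 45.
Player F keeps 45 and receives 3.2 × 45 × 2/22 = 13.09 from the pooled fund, for a payoff of 58.09.

58.09 dollars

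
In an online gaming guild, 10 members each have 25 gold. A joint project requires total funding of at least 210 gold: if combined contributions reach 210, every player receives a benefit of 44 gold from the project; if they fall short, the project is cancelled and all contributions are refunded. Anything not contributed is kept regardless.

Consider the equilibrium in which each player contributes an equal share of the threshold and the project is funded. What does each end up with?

Equal share of the threshold: 210/10 = 21.
At this profile no one gains by cutting their contribution: any cut drops the total below 210, the project is cancelled, contributions are refunded, and the deviator ends with 25, which is less than 25 − 21 + 44 = 48. Contributing more than 21 just wastes the excess. So contributing exactly 21 is a best response.
Each player's payoff: 25 − 21 + 44 = 48.

48 gold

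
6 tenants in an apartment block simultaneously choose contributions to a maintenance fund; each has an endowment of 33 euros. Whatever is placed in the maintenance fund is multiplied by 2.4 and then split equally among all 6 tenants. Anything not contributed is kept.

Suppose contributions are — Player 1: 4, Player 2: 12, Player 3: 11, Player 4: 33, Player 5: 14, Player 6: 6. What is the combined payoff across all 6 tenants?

310.00 euros

Total contributed: 4 + 12 + 11 + 33 + 14 + 6 = 80; total kept: 6 × 33 − 80 = 118.
The maintenance fund pays out 2.4 × 80 = 192.00 in aggregate.
Group total = 118 + 192.00 = 310.00.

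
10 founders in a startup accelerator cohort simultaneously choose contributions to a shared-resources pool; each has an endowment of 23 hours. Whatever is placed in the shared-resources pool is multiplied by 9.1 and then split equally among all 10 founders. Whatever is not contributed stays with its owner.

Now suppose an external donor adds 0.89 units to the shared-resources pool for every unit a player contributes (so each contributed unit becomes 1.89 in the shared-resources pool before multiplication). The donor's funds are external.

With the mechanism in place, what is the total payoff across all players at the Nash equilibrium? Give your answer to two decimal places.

With the mechanism, a contributed unit returns 9.1 × 1.89 / 10 = 1.7199 per unit of net cost to the contributor — now above 1 — so contributing fully is weakly dominant for every player.
So the Nash equilibrium is full contribution by all 10; the group earns 9.1 × 1.89 × 230 = 3955.77.

3955.77 hours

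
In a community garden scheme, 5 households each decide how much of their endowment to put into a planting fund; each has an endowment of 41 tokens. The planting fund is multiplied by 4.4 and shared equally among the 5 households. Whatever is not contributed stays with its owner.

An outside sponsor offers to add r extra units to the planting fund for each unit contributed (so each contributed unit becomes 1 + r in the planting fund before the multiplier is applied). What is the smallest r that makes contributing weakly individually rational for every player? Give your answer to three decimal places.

With matching at rate r, one contributed unit becomes (1 + r) in the planting fund and returns 4.4 × (1 + r) / 5 to the contributor.
Setting this equal to 1: 1 + r = 5/4.4 = 1.1364.
So the minimum matching rate is r = 1.1364 − 1 = 0.136.

0.136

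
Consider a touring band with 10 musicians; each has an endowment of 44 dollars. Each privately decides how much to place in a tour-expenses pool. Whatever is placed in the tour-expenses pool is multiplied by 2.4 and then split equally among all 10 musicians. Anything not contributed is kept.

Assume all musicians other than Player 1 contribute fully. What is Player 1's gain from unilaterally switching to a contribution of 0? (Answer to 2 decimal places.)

33.44 dollars

Switching from a contribution of 44 to 0 lets Player 1 keep an extra 44 dollars, but lowers the tour-expenses pool by 44, which costs Player 1 their own share of that drop: 2.4/10 × 44 = 10.56.
Net gain = 44 − 10.56 = 33.44. The private return per contributed unit (0.2400) is below 1, so free-riding is indeed the best response regardless of what the others do.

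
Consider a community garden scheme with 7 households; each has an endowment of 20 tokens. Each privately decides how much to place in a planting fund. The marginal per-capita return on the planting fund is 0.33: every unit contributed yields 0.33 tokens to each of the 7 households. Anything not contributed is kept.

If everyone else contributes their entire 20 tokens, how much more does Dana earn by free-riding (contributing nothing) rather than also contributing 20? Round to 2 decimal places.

13.40 tokens

Switching from a contribution of 20 to 0 lets Dana keep an extra 20 tokens, but lowers the planting fund by 20, which costs Dana their own share of that drop: 0.33 × 20 = 6.60.
Net gain = 20 − 6.60 = 13.40. The private return per contributed unit (0.33) is below 1, so free-riding is indeed the best response regardless of what the others do.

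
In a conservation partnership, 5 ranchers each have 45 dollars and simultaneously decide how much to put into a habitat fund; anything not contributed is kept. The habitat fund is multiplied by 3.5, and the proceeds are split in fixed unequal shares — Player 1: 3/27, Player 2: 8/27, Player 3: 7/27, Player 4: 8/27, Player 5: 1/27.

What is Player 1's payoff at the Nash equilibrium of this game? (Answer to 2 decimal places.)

A player with share s gets back 3.5·s per unit contributed, so full contribution is dominant for anyone with s > 1/3.5 = 0.2857 and zero contribution is dominant for anyone below.
Player 2 and Player 4 clear that bar, contributing 45 each; the remaining 3 contribute 0. Total contributed: 90.
Player 1 keeps 45 and receives 3.5 × 90 × 3/27 = 35.00 from the habitat fund, for a payoff of 80.00.

80.00 dollars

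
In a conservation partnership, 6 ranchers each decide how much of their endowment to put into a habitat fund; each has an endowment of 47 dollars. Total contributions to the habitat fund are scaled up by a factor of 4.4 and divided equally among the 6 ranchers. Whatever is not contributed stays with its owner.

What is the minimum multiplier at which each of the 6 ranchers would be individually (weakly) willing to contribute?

A contributed unit returns (multiplier)/6 to its contributor.
This reaches 1 exactly when the multiplier is 6.

6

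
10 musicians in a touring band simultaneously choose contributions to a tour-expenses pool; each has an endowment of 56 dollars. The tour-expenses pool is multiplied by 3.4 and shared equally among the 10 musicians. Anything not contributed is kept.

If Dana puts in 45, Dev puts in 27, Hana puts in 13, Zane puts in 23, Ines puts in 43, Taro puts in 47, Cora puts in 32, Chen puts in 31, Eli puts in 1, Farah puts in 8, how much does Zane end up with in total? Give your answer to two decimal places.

124.80 dollars

Total contributed: 45 + 27 + 13 + 23 + 43 + 47 + 32 + 31 + 1 + 8 = 270.
Each receives 3.4 × 270 / 10 = 91.80 from the tour-expenses pool.
Zane keeps 56 − 23 = 33, so Zane's payoff is 33 + 91.80 = 124.80.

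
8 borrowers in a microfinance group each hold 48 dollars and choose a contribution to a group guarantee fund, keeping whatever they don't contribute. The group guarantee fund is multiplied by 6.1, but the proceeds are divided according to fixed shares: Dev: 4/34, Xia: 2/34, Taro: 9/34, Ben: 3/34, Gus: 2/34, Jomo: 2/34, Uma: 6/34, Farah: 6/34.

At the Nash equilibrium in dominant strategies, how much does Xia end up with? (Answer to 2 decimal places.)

Each unit j contributes comes back to j as 6.1 × (j's share), so j prefers to contribute only if that share exceeds 1/6.1 = 0.1639; otherwise keeping the unit dominates.
Taro, Uma and Farah are above the threshold, contributing 48 each; the remaining 5 contribute 0. Total contributed: 144.
Xia keeps 48 and receives 6.1 × 144 × 2/34 = 51.67 from the group guarantee fund, for a payoff of 99.67.

99.67 dollars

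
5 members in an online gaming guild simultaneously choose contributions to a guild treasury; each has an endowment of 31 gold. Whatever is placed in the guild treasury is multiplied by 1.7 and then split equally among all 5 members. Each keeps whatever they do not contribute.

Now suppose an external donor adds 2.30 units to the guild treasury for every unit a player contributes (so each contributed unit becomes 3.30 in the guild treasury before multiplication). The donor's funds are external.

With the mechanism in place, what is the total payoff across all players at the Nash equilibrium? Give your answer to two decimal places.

869.55 gold

Under the mechanism each unit contributed yields 1.7 × 3.30 / 5 = 1.1220 back to its contributor per unit of net cost, which exceeds 1, making full contribution the dominant choice for everyone.
So the Nash equilibrium is full contribution by all 5; the group earns 1.7 × 3.30 × 155 = 869.55.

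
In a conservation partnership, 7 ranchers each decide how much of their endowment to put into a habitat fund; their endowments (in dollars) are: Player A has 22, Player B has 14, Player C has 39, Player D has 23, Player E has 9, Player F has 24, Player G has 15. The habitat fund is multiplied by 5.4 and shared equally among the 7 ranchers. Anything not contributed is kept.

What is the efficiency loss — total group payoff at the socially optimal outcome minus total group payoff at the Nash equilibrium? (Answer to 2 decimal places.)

The private return per contributed unit is 5.4/7 = 0.7714 < 1 for every player regardless of endowment, so the Nash equilibrium is zero contribution and the group total is Σ E_j = 22 + 14 + 39 + 23 + 9 + 24 + 15 = 146.
Each contributed unit returns 5.400 to the group, so the social optimum is full contribution by everyone: group total = 5.400 × 146 = 788.40.
Efficiency loss = (5.400 − 1) × 146 = 642.40.

642.40 dollars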